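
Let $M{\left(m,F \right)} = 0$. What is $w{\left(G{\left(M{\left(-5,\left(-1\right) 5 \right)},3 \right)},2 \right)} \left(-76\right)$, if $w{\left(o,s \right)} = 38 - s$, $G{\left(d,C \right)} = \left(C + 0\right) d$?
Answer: $-2736$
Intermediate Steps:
$G{\left(d,C \right)} = C d$
$w{\left(G{\left(M{\left(-5,\left(-1\right) 5 \right)},3 \right)},2 \right)} \left(-76\right) = \left(38 - 2\right) \left(-76\right) = 36 \left(-76\right) = -2736$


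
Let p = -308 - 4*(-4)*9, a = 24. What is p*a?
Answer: -3936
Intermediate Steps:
p = -164 (p = -308 - (-16)*9 = -308 - 1*(-144) = -308 + 144 = -164)
p*a = -164*24 = -3936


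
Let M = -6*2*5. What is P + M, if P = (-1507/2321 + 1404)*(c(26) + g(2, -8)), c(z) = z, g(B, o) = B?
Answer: 8278336/211 ≈ 39234.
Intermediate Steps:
M = -60 (M = -12*5 = -60)
P = 8290996/211 (P = (-1507/2321 + 1404)*(26 + 2) = (-1507*1/2321 + 1404)*28 = (-137/211 + 1404)*28 = (296107/211)*28 = 8290996/211 ≈ 39294.)
P + M = 8290996/211 - 60 = 8278336/211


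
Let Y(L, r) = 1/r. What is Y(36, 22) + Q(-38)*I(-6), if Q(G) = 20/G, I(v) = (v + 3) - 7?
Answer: 2219/418 ≈ 5.3086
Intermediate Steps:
I(v) = -4 + v (I(v) = (3 + v) - 7 = -4 + v)
Y(L, r) = 1/r
Y(36, 22) + Q(-38)*I(-6) = 1/22 + (20/(-38))*(-4 - 6) = 1/22 + (20*(-1/38))*(-10) = 1/22 - 10/19*(-10) = 1/22 + 100/19 = 2219/418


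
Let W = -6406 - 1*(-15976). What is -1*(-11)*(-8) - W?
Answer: -9658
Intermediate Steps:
W = 9570 (W = -6406 + 15976 = 9570)
-1*(-11)*(-8) - W = -1*(-11)*(-8) - 1*9570 = 11*(-8) - 9570 = -88 - 9570 = -9658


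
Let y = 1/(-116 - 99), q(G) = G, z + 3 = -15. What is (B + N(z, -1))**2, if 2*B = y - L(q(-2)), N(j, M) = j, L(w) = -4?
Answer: 47348161/184900 ≈ 256.07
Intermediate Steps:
z = -18 (z = -3 - 15 = -18)
y = -1/215 (y = 1/(-215) = -1/215 ≈ -0.0046512)
B = 859/430 (B = (-1/215 - 1*(-4))/2 = (-1/215 + 4)/2 = (1/2)*(859/215) = 859/430 ≈ 1.9977)
(B + N(z, -1))**2 = (859/430 - 18)**2 = (-6881/430)**2 = 47348161/184900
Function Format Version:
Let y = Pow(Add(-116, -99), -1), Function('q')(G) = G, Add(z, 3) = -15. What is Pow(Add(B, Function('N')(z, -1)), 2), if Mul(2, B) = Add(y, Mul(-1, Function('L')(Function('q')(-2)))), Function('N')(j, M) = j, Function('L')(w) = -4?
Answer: Rational(47348161, 184900) ≈ 256.07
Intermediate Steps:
z = -18 (z = Add(-3, -15) = -18)
y = Rational(-1, 215) (y = Pow(-215, -1) = Rational(-1, 215) ≈ -0.0046512)
B = Rational(859, 430) (B = Mul(Rational(1, 2), Add(Rational(-1, 215), Mul(-1, -4))) = Mul(Rational(1, 2), Add(Rational(-1, 215), 4)) = Mul(Rational(1, 2), Rational(859, 215)) = Rational(859, 430) ≈ 1.9977)
Pow(Add(B, Function('N')(z, -1)), 2) = Pow(Add(Rational(859, 430), -18), 2) = Pow(Rational(-6881, 430), 2) = Rational(47348161, 184900)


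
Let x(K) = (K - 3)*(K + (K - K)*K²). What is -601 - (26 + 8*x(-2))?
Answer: -707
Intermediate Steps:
x(K) = K*(-3 + K) (x(K) = (-3 + K)*(K + 0*K²) = (-3 + K)*(K + 0) = (-3 + K)*K = K*(-3 + K))
-601 - (26 + 8*x(-2)) = -601 - (26 + 8*(-2*(-3 - 2))) = -601 - (26 + 8*(-2*(-5))) = -601 - (26 + 8*10) = -601 - (26 + 80) = -601 - 1*106 = -601 - 106 = -707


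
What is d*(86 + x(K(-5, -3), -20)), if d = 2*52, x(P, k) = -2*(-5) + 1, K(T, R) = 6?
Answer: 10088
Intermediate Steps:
x(P, k) = 11 (x(P, k) = 10 + 1 = 11)
d = 104
d*(86 + x(K(-5, -3), -20)) = 104*(86 + 11) = 104*97 = 10088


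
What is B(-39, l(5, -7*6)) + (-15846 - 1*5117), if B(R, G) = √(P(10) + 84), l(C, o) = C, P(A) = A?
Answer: -20963 + √94 ≈ -20953.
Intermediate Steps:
B(R, G) = √94 (B(R, G) = √(10 + 84) = √94)
B(-39, l(5, -7*6)) + (-15846 - 1*5117) = √94 + (-15846 - 1*5117) = √94 + (-15846 - 5117) = √94 - 20963 = -20963 + √94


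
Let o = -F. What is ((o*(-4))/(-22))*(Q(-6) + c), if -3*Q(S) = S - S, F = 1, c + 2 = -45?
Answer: 94/11 ≈ 8.5455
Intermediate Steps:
c = -47 (c = -2 - 45 = -47)
o = -1 (o = -1*1 = -1)
Q(S) = 0 (Q(S) = -(S - S)/3 = -⅓*0 = 0)
((o*(-4))/(-22))*(Q(-6) + c) = (-1*(-4)/(-22))*(0 - 47) = (4*(-1/22))*(-47) = -2/11*(-47) = 94/11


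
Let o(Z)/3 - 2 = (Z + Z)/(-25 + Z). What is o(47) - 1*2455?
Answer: -26798/11 ≈ -2436.2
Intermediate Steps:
o(Z) = 6 + 6*Z/(-25 + Z) (o(Z) = 6 + 3*((Z + Z)/(-25 + Z)) = 6 + 3*((2*Z)/(-25 + Z)) = 6 + 3*(2*Z/(-25 + Z)) = 6 + 6*Z/(-25 + Z))
o(47) - 1*2455 = 6*(-25 + 2*47)/(-25 + 47) - 1*2455 = 6*(-25 + 94)/22 - 2455 = 6*(1/22)*69 - 2455 = 207/11 - 2455 = -26798/11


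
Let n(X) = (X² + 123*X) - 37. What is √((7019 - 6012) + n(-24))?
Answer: I*√1406 ≈ 37.497*I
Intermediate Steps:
n(X) = -37 + X² + 123*X
√((7019 - 6012) + n(-24)) = √((7019 - 6012) + (-37 + (-24)² + 123*(-24))) = √(1007 + (-37 + 576 - 2952)) = √(1007 - 2413) = √(-1406) = I*√1406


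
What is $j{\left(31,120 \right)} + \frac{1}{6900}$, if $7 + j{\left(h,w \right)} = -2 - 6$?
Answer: $- \frac{103499}{6900} \approx -15.0$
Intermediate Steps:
$j{\left(h,w \right)} = -15$ ($j{\left(h,w \right)} = -7 - 8 = -15$)
$j{\left(31,120 \right)} + \frac{1}{6900} = -15 + \frac{1}{6900} = - \frac{103499}{6900}$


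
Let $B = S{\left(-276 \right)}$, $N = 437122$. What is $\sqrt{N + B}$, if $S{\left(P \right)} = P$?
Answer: $\sqrt{436846} \approx 660.94$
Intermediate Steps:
$B = -276$
$\sqrt{N + B} = \sqrt{437122 - 276} = \sqrt{436846}$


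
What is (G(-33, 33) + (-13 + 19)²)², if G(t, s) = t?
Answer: 9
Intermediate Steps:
(G(-33, 33) + (-13 + 19)²)² = (-33 + (-13 + 19)²)² = (-33 + 6²)² = (-33 + 36)² = 3² = 9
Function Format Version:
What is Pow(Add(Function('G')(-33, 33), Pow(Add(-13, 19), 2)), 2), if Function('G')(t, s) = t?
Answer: 9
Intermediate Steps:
Pow(Add(Function('G')(-33, 33), Pow(Add(-13, 19), 2)), 2) = Pow(Add(-33, Pow(Add(-13, 19), 2)), 2) = Pow(Add(-33, Pow(6, 2)), 2) = Pow(Add(-33, 36), 2) = Pow(3, 2) = 9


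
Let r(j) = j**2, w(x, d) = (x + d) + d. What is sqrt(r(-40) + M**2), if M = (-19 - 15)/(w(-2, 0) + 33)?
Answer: 74*sqrt(281)/31 ≈ 40.015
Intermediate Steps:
w(x, d) = x + 2*d (w(x, d) = (d + x) + d = x + 2*d)
M = -34/31 (M = (-19 - 15)/((-2 + 2*0) + 33) = -34/((-2 + 0) + 33) = -34/(-2 + 33) = -34/31 ≈ -1.0968)
sqrt(r(-40) + M**2) = sqrt((-40)**2 + (-34/31)**2) = sqrt(1600 + 1156/961) = sqrt(1538756/961) = 74*sqrt(281)/31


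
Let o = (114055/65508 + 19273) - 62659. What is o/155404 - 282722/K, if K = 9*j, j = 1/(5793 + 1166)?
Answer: -6676390341153670211/30540615696 ≈ -2.1861e+8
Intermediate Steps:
j = 1/6959 ≈ 0.00014370
K = 9/6959 (K = 9*(1/6959) = 9/6959 ≈ 0.0012933)
o = -2842016033/65508 (o = (114055*(1/65508) + 19273) - 62659 = (114055/65508 + 19273) - 62659 = 1262649739/65508 - 62659 = -2842016033/65508 ≈ -43384.)
o/155404 - 282722/K = -2842016033/65508/155404 - 282722/9/6959 = -2842016033/65508*1/155404 - 282722*6959/9 = -2842016033/10180205232 - 1967462398/9 = -6676390341153670211/30540615696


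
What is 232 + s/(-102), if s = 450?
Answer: 3869/17 ≈ 227.59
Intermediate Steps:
232 + s/(-102) = 232 + 450/(-102) = 232 + 450*(-1/102) = 232 - 75/17 = 3869/17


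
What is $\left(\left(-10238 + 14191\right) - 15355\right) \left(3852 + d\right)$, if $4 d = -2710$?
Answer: $-36195649$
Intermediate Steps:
$d = - \frac{1355}{2}$ ($d = \frac{1}{4} \left(-2710\right) = - \frac{1355}{2} \approx -677.5$)
$\left(\left(-10238 + 14191\right) - 15355\right) \left(3852 + d\right) = \left(\left(-10238 + 14191\right) - 15355\right) \left(3852 - \frac{1355}{2}\right) = \left(3953 - 15355\right) \frac{6349}{2} = \left(-11402\right) \frac{6349}{2} = -36195649$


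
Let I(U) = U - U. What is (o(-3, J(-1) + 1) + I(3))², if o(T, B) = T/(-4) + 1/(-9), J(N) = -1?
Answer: 529/1296 ≈ 0.40818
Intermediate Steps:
o(T, B) = -⅑ - T/4 (o(T, B) = T*(-¼) + 1*(-⅑) = -T/4 - ⅑ = -⅑ - T/4)
I(U) = 0
(o(-3, J(-1) + 1) + I(3))² = ((-⅑ - ¼*(-3)) + 0)² = ((-⅑ + ¾) + 0)² = (23/36 + 0)² = (23/36)² = 529/1296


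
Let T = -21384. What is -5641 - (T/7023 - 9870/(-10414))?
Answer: -68735897606/12189587 ≈ -5638.9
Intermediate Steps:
-5641 - (T/7023 - 9870/(-10414)) = -5641 - (-21384/7023 - 9870/(-10414)) = -5641 - (-21384*1/7023 - 9870*(-1/10414)) = -5641 - (-7128/2341 + 4935/5207) = -5641 - 1*(-25562661/12189587) = -5641 + 25562661/12189587 = -68735897606/12189587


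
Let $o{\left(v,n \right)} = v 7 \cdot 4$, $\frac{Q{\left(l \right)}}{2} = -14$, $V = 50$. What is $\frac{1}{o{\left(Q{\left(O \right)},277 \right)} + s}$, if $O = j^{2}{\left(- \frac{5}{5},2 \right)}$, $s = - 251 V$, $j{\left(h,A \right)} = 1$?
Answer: $- \frac{1}{13334} \approx -7.4996 \cdot 10^{-5}$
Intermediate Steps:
$s = -12550$ ($s = \left(-251\right) 50 = -12550$)
$O = 1$ ($O = 1^{2} = 1$)
$Q{\left(l \right)} = -28$ ($Q{\left(l \right)} = 2 \left(-14\right) = -28$)
$o{\left(v,n \right)} = 28 v$ ($o{\left(v,n \right)} = 7 v 4 = 28 v$)
$\frac{1}{o{\left(Q{\left(O \right)},277 \right)} + s} = \frac{1}{28 \left(-28\right) - 12550} = \frac{1}{-784 - 12550} = \frac{1}{-13334} = - \frac{1}{13334}$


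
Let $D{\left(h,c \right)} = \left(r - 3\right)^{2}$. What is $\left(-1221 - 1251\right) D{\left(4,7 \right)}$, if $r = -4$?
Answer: $-121128$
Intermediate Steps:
$D{\left(h,c \right)} = 49$ ($D{\left(h,c \right)} = \left(-4 - 3\right)^{2} = \left(-7\right)^{2} = 49$)
$\left(-1221 - 1251\right) D{\left(4,7 \right)} = \left(-1221 - 1251\right) 49 = \left(-2472\right) 49 = -121128$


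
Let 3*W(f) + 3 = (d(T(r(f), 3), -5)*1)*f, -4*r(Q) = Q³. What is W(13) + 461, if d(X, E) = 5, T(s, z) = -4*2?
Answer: 1445/3 ≈ 481.67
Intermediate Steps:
r(Q) = -Q³/4
T(s, z) = -8
W(f) = -1 + 5*f/3 (W(f) = -1 + ((5*1)*f)/3 = -1 + (5*f)/3 = -1 + 5*f/3)
W(13) + 461 = (-1 + (5/3)*13) + 461 = (-1 + 65/3) + 461 = 62/3 + 461 = 1445/3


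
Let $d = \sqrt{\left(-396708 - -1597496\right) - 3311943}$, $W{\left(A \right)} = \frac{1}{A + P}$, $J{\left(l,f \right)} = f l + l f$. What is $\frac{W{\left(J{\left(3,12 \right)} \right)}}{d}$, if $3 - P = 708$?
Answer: $\frac{i \sqrt{2111155}}{1336361115} \approx 1.0873 \cdot 10^{-6} i$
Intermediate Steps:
$J{\left(l,f \right)} = 2 f l$ ($J{\left(l,f \right)} = f l + f l = 2 f l$)
$P = -705$ ($P = 3 - 708 = -705$)
$W{\left(A \right)} = \frac{1}{-705 + A}$ ($W{\left(A \right)} = \frac{1}{A - 705} = \frac{1}{-705 + A}$)
$d = i \sqrt{2111155}$ ($d = \sqrt{\left(-396708 + 1597496\right) - 3311943} = \sqrt{1200788 - 3311943} = \sqrt{-2111155} = i \sqrt{2111155} \approx 1453.0 i$)
$\frac{W{\left(J{\left(3,12 \right)} \right)}}{d} = \frac{1}{\left(-705 + 2 \cdot 12 \cdot 3\right) i \sqrt{2111155}} = \frac{\left(- \frac{1}{2111155}\right) i \sqrt{2111155}}{-705 + 72} = \frac{\left(- \frac{1}{2111155}\right) i \sqrt{2111155}}{-633} = - \frac{\left(- \frac{1}{2111155}\right) i \sqrt{2111155}}{633} = \frac{i \sqrt{2111155}}{1336361115}$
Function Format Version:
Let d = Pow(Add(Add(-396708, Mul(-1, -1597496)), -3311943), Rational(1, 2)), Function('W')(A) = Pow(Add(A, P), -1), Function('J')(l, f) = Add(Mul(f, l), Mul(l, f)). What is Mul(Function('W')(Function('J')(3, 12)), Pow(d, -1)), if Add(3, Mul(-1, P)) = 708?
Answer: Mul(Rational(1, 1336361115), I, Pow(2111155, Rational(1, 2))) ≈ Mul(1.0873e-6, I)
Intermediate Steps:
Function('J')(l, f) = Mul(2, f, l) (Function('J')(l, f) = Add(Mul(f, l), Mul(f, l)) = Mul(2, f, l))
P = -705 (P = Add(3, Mul(-1, 708)) = Add(3, -708) = -705)
Function('W')(A) = Pow(Add(-705, A), -1) (Function('W')(A) = Pow(Add(A, -705), -1) = Pow(Add(-705, A), -1))
d = Mul(I, Pow(2111155, Rational(1, 2))) (d = Pow(Add(Add(-396708, 1597496), -3311943), Rational(1, 2)) = Pow(Add(1200788, -3311943), Rational(1, 2)) = Pow(-2111155, Rational(1, 2)) = Mul(I, Pow(2111155, Rational(1, 2))) ≈ Mul(1453.0, I))
Mul(Function('W')(Function('J')(3, 12)), Pow(d, -1)) = Mul(Pow(Add(-705, Mul(2, 12, 3)), -1), Pow(Mul(I, Pow(2111155, Rational(1, 2))), -1)) = Mul(Pow(Add(-705, 72), -1), Mul(Rational(-1, 2111155), I, Pow(2111155, Rational(1, 2)))) = Mul(Pow(-633, -1), Mul(Rational(-1, 2111155), I, Pow(2111155, Rational(1, 2)))) = Mul(Rational(-1, 633), Mul(Rational(-1, 2111155), I, Pow(2111155, Rational(1, 2)))) = Mul(Rational(1, 1336361115), I, Pow(2111155, Rational(1, 2)))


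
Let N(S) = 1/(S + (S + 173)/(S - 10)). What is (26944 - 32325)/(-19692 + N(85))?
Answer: 11897391/43538987 ≈ 0.27326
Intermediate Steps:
N(S) = 1/(S + (173 + S)/(-10 + S))
(26944 - 32325)/(-19692 + N(85)) = (26944 - 32325)/(-19692 + (-10 + 85)/(173 + 85² - 9*85)) = -5381/(-19692 + 75/(173 + 7225 - 765)) = -5381/(-19692 + 75/6633) = -5381/(-19692 + (1/6633)*75) = -5381/(-19692 + 25/2211) = -5381/(-43538987/2211) = -5381*(-2211/43538987) = 11897391/43538987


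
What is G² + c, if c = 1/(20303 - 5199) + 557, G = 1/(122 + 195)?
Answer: 845406837385/1517785856 ≈ 557.00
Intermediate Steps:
G = 1/317 ≈ 0.0031546
c = 8412929/15104 (c = 1/15104 + 557 = 8412929/15104 ≈ 557.00)
G² + c = (1/317)² + 8412929/15104 = 1/100489 + 8412929/15104 = 845406837385/1517785856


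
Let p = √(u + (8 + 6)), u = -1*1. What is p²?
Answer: 13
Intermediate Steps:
u = -1
p = √13 (p = √(-1 + (8 + 6)) = √(-1 + 14) = √13 ≈ 3.6056)
p² = (√13)² = 13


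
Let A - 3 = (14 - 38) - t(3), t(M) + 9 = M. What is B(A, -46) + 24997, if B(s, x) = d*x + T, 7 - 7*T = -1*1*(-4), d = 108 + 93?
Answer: 110260/7 ≈ 15751.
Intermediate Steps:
d = 201
t(M) = -9 + M
A = -15 (A = 3 + ((14 - 38) - (-9 + 3)) = 3 + (-24 - 1*(-6)) = 3 + (-24 + 6) = 3 - 18 = -15)
T = 3/7 (T = 1 - (-1*1)*(-4)/7 = 1 - (-1)*(-4)/7 = 1 - ⅐*4 = 1 - 4/7 = 3/7 ≈ 0.42857)
B(s, x) = 3/7 + 201*x (B(s, x) = 201*x + 3/7 = 3/7 + 201*x)
B(A, -46) + 24997 = (3/7 + 201*(-46)) + 24997 = (3/7 - 9246) + 24997 = -64719/7 + 24997 = 110260/7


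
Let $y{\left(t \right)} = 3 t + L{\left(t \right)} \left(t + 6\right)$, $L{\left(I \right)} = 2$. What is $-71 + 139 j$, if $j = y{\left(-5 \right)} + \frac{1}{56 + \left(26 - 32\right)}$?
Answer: $- \frac{93761}{50} \approx -1875.2$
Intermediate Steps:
$y{\left(t \right)} = 12 + 5 t$ ($y{\left(t \right)} = 3 t + 2 \left(t + 6\right) = 3 t + 2 \left(6 + t\right) = 3 t + \left(12 + 2 t\right) = 12 + 5 t$)
$j = - \frac{649}{50}$ ($j = \left(12 + 5 \left(-5\right)\right) + \frac{1}{56 + \left(26 - 32\right)} = \left(12 - 25\right) + \frac{1}{56 - 6} = -13 + \frac{1}{50} = - \frac{649}{50} \approx -12.98$)
$-71 + 139 j = -71 + 139 \left(- \frac{649}{50}\right) = -71 - \frac{90211}{50} = - \frac{93761}{50}$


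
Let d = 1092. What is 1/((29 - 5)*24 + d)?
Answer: 1/1668 ≈ 0.00059952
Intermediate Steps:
1/((29 - 5)*24 + d) = 1/((29 - 5)*24 + 1092) = 1/(24*24 + 1092) = 1/(576 + 1092) = 1/1668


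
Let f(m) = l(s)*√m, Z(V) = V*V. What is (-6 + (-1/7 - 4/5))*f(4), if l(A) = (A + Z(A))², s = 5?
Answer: -87480/7 ≈ -12497.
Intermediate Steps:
Z(V) = V²
l(A) = (A + A²)²
f(m) = 900*√m (f(m) = (5²*(1 + 5)²)*√m = (25*6²)*√m = (25*36)*√m = 900*√m)
(-6 + (-1/7 - 4/5))*f(4) = (-6 + (-1/7 - 4/5))*(900*√4) = (-6 + (-1*⅐ - 4*⅕))*(900*2) = (-6 + (-⅐ - ⅘))*1800 = (-6 - 33/35)*1800 = -243/35*1800 = -87480/7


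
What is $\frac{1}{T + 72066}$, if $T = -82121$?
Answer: $- \frac{1}{10055} \approx -9.9453 \cdot 10^{-5}$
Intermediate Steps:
$\frac{1}{T + 72066} = \frac{1}{-82121 + 72066} = \frac{1}{-10055} = - \frac{1}{10055}$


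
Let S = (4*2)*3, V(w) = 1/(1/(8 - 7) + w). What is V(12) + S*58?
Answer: 18097/13 ≈ 1392.1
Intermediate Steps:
V(w) = 1/(1 + w) (V(w) = 1/(1/1 + w) = 1/(1 + w))
S = 24 (S = 8*3 = 24)
V(12) + S*58 = 1/(1 + 12) + 24*58 = 1/13 + 1392 = 18097/13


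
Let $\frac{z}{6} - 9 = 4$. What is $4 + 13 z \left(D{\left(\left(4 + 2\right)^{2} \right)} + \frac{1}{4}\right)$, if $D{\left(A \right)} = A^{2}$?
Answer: $\frac{2628803}{2} \approx 1.3144 \cdot 10^{6}$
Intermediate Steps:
$z = 78$ ($z = 54 + 6 \cdot 4 = 54 + 24 = 78$)
$4 + 13 z \left(D{\left(\left(4 + 2\right)^{2} \right)} + \frac{1}{4}\right) = 4 + 13 \cdot 78 \left(\left(\left(4 + 2\right)^{2}\right)^{2} + \frac{1}{4}\right) = 4 + 13 \cdot 78 \left(\left(6^{2}\right)^{2} + \frac{1}{4}\right) = 4 + 13 \cdot 78 \left(36^{2} + \frac{1}{4}\right) = 4 + 13 \cdot 78 \left(1296 + \frac{1}{4}\right) = 4 + 13 \cdot 78 \cdot \frac{5185}{4} = 4 + 13 \cdot \frac{202215}{2} = 4 + \frac{2628795}{2} = \frac{2628803}{2}$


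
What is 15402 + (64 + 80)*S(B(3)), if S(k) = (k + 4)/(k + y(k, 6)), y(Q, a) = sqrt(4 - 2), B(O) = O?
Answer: 15834 - 144*sqrt(2) ≈ 15630.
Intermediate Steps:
y(Q, a) = sqrt(2)
S(k) = (4 + k)/(k + sqrt(2)) (S(k) = (k + 4)/(k + sqrt(2)) = (4 + k)/(k + sqrt(2)))
15402 + (64 + 80)*S(B(3)) = 15402 + (64 + 80)*((4 + 3)/(3 + sqrt(2))) = 15402 + 144*(7/(3 + sqrt(2))) = 15402 + 1008/(3 + sqrt(2))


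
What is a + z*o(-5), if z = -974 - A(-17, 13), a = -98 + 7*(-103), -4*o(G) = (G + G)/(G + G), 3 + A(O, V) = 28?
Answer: -2277/4 ≈ -569.25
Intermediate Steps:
A(O, V) = 25 (A(O, V) = -3 + 28 = 25)
o(G) = -¼ (o(G) = -(G + G)/(4*(G + G)) = -2*G/(4*(2*G)) = -2*G*1/(2*G)/4 = -¼*1 = -¼)
a = -819 (a = -98 - 721 = -819)
z = -999 (z = -974 - 1*25 = -974 - 25 = -999)
a + z*o(-5) = -819 - 999*(-¼) = -819 + 999/4 = -2277/4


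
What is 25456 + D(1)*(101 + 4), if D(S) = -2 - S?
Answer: 25141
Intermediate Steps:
25456 + D(1)*(101 + 4) = 25456 + (-2 - 1*1)*(101 + 4) = 25456 + (-2 - 1)*105 = 25456 - 3*105 = 25456 - 315 = 25141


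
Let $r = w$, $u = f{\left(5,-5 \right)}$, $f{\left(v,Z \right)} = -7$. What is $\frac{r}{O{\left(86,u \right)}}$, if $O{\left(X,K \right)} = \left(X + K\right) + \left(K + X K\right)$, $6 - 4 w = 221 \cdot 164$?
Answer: $\frac{18119}{1060} \approx 17.093$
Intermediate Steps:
$u = -7$
$w = - \frac{18119}{2}$ ($w = \frac{3}{2} - \frac{221 \cdot 164}{4} = \frac{3}{2} - 9061 = - \frac{18119}{2} \approx -9059.5$)
$O{\left(X,K \right)} = X + 2 K + K X$ ($O{\left(X,K \right)} = \left(K + X\right) + \left(K + K X\right) = X + 2 K + K X$)
$r = - \frac{18119}{2} \approx -9059.5$
$\frac{r}{O{\left(86,u \right)}} = - \frac{18119}{2 \left(86 + 2 \left(-7\right) - 602\right)} = - \frac{18119}{2 \left(86 - 14 - 602\right)} = - \frac{18119}{2 \left(-530\right)} = \left(- \frac{18119}{2}\right) \left(- \frac{1}{530}\right) = \frac{18119}{1060}$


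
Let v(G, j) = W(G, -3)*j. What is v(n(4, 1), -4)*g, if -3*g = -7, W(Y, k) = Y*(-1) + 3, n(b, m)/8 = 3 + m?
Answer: 812/3 ≈ 270.67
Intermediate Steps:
n(b, m) = 24 + 8*m (n(b, m) = 8*(3 + m) = 24 + 8*m)
W(Y, k) = 3 - Y (W(Y, k) = -Y + 3 = 3 - Y)
g = 7/3 (g = -⅓*(-7) = 7/3 ≈ 2.3333)
v(G, j) = j*(3 - G) (v(G, j) = (3 - G)*j = j*(3 - G))
v(n(4, 1), -4)*g = -4*(3 - (24 + 8*1))*(7/3) = -4*(3 - (24 + 8))*(7/3) = -4*(3 - 1*32)*(7/3) = -4*(3 - 32)*(7/3) = -4*(-29)*(7/3) = 116*(7/3) = 812/3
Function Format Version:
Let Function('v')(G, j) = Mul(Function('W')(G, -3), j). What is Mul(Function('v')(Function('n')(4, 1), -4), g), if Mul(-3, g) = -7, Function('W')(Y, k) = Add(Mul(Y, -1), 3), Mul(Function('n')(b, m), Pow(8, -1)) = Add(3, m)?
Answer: Rational(812, 3) ≈ 270.67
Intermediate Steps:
Function('n')(b, m) = Add(24, Mul(8, m)) (Function('n')(b, m) = Mul(8, Add(3, m)) = Add(24, Mul(8, m)))
Function('W')(Y, k) = Add(3, Mul(-1, Y)) (Function('W')(Y, k) = Add(Mul(-1, Y), 3) = Add(3, Mul(-1, Y)))
g = Rational(7, 3) (g = Mul(Rational(-1, 3), -7) = Rational(7, 3) ≈ 2.3333)
Function('v')(G, j) = Mul(j, Add(3, Mul(-1, G))) (Function('v')(G, j) = Mul(Add(3, Mul(-1, G)), j) = Mul(j, Add(3, Mul(-1, G))))
Mul(Function('v')(Function('n')(4, 1), -4), g) = Mul(Mul(-4, Add(3, Mul(-1, Add(24, Mul(8, 1))))), Rational(7, 3)) = Mul(Mul(-4, Add(3, Mul(-1, Add(24, 8)))), Rational(7, 3)) = Mul(Mul(-4, Add(3, Mul(-1, 32))), Rational(7, 3)) = Mul(Mul(-4, Add(3, -32)), Rational(7, 3)) = Mul(Mul(-4, -29), Rational(7, 3)) = Mul(116, Rational(7, 3)) = Rational(812, 3)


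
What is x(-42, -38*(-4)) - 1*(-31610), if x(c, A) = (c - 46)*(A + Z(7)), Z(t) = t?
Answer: 17618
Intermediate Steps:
x(c, A) = (-46 + c)*(7 + A) (x(c, A) = (c - 46)*(A + 7) = (-46 + c)*(7 + A))
x(-42, -38*(-4)) - 1*(-31610) = (-322 - (-1748)*(-4) + 7*(-42) - 38*(-4)*(-42)) - 1*(-31610) = (-322 - 46*152 - 294 + 152*(-42)) + 31610 = (-322 - 6992 - 294 - 6384) + 31610 = -13992 + 31610 = 17618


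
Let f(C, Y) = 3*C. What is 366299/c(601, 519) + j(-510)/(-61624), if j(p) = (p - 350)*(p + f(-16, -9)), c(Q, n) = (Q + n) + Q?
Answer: 2718367012/13256863 ≈ 205.05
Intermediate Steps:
c(Q, n) = n + 2*Q
j(p) = (-350 + p)*(-48 + p) (j(p) = (p - 350)*(p + 3*(-16)) = (-350 + p)*(p - 48) = (-350 + p)*(-48 + p))
366299/c(601, 519) + j(-510)/(-61624) = 366299/(519 + 2*601) + (16800 + (-510)² - 398*(-510))/(-61624) = 366299/(519 + 1202) + (16800 + 260100 + 202980)*(-1/61624) = 366299/1721 + 479880*(-1/61624) = 366299*(1/1721) - 59985/7703 = 366299/1721 - 59985/7703 = 2718367012/13256863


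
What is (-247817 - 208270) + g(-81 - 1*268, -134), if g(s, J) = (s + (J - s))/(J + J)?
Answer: -912173/2 ≈ -4.5609e+5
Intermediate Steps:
g(s, J) = ½ (g(s, J) = J/((2*J)) = J*(1/(2*J)) = ½)
(-247817 - 208270) + g(-81 - 1*268, -134) = (-247817 - 208270) + ½ = -456087 + ½ = -912173/2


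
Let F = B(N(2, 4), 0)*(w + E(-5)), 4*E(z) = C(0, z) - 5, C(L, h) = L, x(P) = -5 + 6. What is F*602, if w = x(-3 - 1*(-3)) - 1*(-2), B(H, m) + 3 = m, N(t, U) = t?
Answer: -6321/2 ≈ -3160.5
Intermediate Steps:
x(P) = 1
E(z) = -5/4 (E(z) = (0 - 5)/4 = (1/4)*(-5) = -5/4)
B(H, m) = -3 + m
w = 3 (w = 1 - 1*(-2) = 1 + 2 = 3)
F = -21/4 (F = (-3 + 0)*(3 - 5/4) = -3*7/4 = -21/4 ≈ -5.2500)
F*602 = -21/4*602 = -6321/2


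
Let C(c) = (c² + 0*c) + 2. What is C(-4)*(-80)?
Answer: -1440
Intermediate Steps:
C(c) = 2 + c² (C(c) = (c² + 0) + 2 = c² + 2 = 2 + c²)
C(-4)*(-80) = (2 + (-4)²)*(-80) = (2 + 16)*(-80) = 18*(-80) = -1440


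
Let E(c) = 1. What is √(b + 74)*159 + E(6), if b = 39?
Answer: 1 + 159*√113 ≈ 1691.2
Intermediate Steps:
√(b + 74)*159 + E(6) = √(39 + 74)*159 + 1 = √113*159 + 1 = 159*√113 + 1 = 1 + 159*√113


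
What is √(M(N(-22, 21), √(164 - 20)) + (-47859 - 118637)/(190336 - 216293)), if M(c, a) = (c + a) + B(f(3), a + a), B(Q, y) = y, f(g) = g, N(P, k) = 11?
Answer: 5*√1439549263/25957 ≈ 7.3085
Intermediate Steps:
M(c, a) = c + 3*a (M(c, a) = (c + a) + (a + a) = (a + c) + 2*a = c + 3*a)
√(M(N(-22, 21), √(164 - 20)) + (-47859 - 118637)/(190336 - 216293)) = √((11 + 3*√(164 - 20)) + (-47859 - 118637)/(190336 - 216293)) = √((11 + 3*√144) - 166496/(-25957)) = √((11 + 3*12) - 166496*(-1/25957)) = √((11 + 36) + 166496/25957) = √(47 + 166496/25957) = √(1386475/25957) = 5*√1439549263/25957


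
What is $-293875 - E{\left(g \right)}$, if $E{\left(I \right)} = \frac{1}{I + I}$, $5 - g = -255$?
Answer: $- \frac{152815001}{520} \approx -2.9388 \cdot 10^{5}$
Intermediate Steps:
$g = 260$ ($g = 5 - -255 = 5 + 255 = 260$)
$E{\left(I \right)} = \frac{1}{2 I}$
$-293875 - E{\left(g \right)} = -293875 - \frac{1}{2 \cdot 260} = -293875 - \frac{1}{2} \cdot \frac{1}{260} = -293875 - \frac{1}{520} = - \frac{152815001}{520}$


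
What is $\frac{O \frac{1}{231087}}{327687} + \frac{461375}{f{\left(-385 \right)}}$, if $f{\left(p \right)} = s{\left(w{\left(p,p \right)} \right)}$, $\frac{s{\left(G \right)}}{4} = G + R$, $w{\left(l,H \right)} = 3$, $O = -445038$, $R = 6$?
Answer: $\frac{3881917268961223}{302896823076} \approx 12816.0$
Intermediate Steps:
$s{\left(G \right)} = 24 + 4 G$ ($s{\left(G \right)} = 4 \left(G + 6\right) = 4 \left(6 + G\right) = 24 + 4 G$)
$f{\left(p \right)} = 36$ ($f{\left(p \right)} = 24 + 4 \cdot 3 = 24 + 12 = 36$)
$\frac{O \frac{1}{231087}}{327687} + \frac{461375}{f{\left(-385 \right)}} = \frac{\left(-445038\right) \frac{1}{231087}}{327687} + \frac{461375}{36} = \left(-445038\right) \frac{1}{231087} \cdot \frac{1}{327687} + 461375 \cdot \frac{1}{36} = \left(- \frac{148346}{77029}\right) \frac{1}{327687} + \frac{461375}{36} = - \frac{148346}{25241401923} + \frac{461375}{36} = \frac{3881917268961223}{302896823076}$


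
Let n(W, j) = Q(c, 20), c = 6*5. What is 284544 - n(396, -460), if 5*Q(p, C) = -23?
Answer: 1422743/5 ≈ 2.8455e+5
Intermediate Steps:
c = 30
Q(p, C) = -23/5 (Q(p, C) = (⅕)*(-23) = -23/5)
n(W, j) = -23/5
284544 - n(396, -460) = 284544 - 1*(-23/5) = 284544 + 23/5 = 1422743/5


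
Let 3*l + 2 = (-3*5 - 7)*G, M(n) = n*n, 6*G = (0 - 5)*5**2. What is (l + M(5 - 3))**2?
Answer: 1974025/81 ≈ 24371.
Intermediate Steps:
G = -125/6 (G = ((0 - 5)*5**2)/6 = (-5*25)/6 = (1/6)*(-125) = -125/6 ≈ -20.833)
M(n) = n**2
l = 1369/9 (l = -2/3 + ((-3*5 - 7)*(-125/6))/3 = -2/3 + ((-15 - 7)*(-125/6))/3 = -2/3 + (-22*(-125/6))/3 = -2/3 + (1/3)*(1375/3) = -2/3 + 1375/9 = 1369/9 ≈ 152.11)
(l + M(5 - 3))**2 = (1369/9 + (5 - 3)**2)**2 = (1369/9 + 2**2)**2 = (1369/9 + 4)**2 = (1405/9)**2 = 1974025/81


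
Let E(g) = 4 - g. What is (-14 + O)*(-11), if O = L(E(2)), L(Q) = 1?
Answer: 143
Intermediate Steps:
O = 1
(-14 + O)*(-11) = (-14 + 1)*(-11) = -13*(-11) = 143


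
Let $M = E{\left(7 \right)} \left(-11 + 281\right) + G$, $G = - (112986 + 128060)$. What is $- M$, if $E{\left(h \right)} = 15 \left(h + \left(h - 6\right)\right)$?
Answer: $208646$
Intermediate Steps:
$E{\left(h \right)} = -90 + 30 h$ ($E{\left(h \right)} = 15 \left(h + \left(h - 6\right)\right) = 15 \left(h + \left(-6 + h\right)\right) = 15 \left(-6 + 2 h\right) = -90 + 30 h$)
$G = -241046$ ($G = \left(-1\right) 241046 = -241046$)
$M = -208646$ ($M = \left(-90 + 30 \cdot 7\right) \left(-11 + 281\right) - 241046 = \left(-90 + 210\right) 270 - 241046 = 120 \cdot 270 - 241046 = 32400 - 241046 = -208646$)
$- M = \left(-1\right) \left(-208646\right) = 208646$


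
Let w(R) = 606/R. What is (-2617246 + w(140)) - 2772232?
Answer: -377263157/70 ≈ -5.3895e+6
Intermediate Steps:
(-2617246 + w(140)) - 2772232 = (-2617246 + 606/140) - 2772232 = (-2617246 + 606*(1/140)) - 2772232 = (-2617246 + 303/70) - 2772232 = -183206917/70 - 2772232 = -377263157/70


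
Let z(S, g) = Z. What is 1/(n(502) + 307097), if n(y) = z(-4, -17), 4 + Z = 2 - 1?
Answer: 1/307094 ≈ 3.2563e-6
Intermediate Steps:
Z = -3 (Z = -4 + (2 - 1) = -4 + 1 = -3)
z(S, g) = -3
n(y) = -3
1/(n(502) + 307097) = 1/(-3 + 307097) = 1/307094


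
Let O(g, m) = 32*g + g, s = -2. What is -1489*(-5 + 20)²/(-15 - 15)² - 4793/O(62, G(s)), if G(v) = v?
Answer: -1532833/4092 ≈ -374.59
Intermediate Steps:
O(g, m) = 33*g
-1489*(-5 + 20)²/(-15 - 15)² - 4793/O(62, G(s)) = -1489*(-5 + 20)²/(-15 - 15)² - 4793/(33*62) = -1489/((-30/15)²) - 4793/2046 = -1489/((-30*1/15)²) - 4793*1/2046 = -1489/((-2)²) - 4793/2046 = -1489/4 - 4793/2046 = -1532833/4092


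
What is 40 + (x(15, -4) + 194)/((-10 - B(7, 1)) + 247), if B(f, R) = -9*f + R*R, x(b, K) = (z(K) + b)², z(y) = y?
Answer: 12275/299 ≈ 41.054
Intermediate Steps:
x(b, K) = (K + b)²
B(f, R) = R² - 9*f (B(f, R) = -9*f + R² = R² - 9*f)
40 + (x(15, -4) + 194)/((-10 - B(7, 1)) + 247) = 40 + ((-4 + 15)² + 194)/((-10 - (1² - 9*7)) + 247) = 40 + (11² + 194)/((-10 - (1 - 63)) + 247) = 40 + (121 + 194)/((-10 - 1*(-62)) + 247) = 40 + 315/((-10 + 62) + 247) = 40 + 315/(52 + 247) = 40 + 315/299 = 12275/299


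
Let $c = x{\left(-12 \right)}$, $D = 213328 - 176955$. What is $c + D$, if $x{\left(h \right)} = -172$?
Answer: $36201$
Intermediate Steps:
$D = 36373$ ($D = 213328 - 176955 = 36373$)
$c = -172$
$c + D = -172 + 36373 = 36201$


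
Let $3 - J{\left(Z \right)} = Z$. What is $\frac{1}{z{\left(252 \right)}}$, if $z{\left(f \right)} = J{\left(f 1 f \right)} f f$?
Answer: $- \frac{1}{4032567504} \approx -2.4798 \cdot 10^{-10}$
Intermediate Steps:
$J{\left(Z \right)} = 3 - Z$
$z{\left(f \right)} = f^{2} \left(3 - f^{2}\right)$ ($z{\left(f \right)} = \left(3 - f 1 f\right) f f = \left(3 - f f\right) f^{2} = \left(3 - f^{2}\right) f^{2} = f^{2} \left(3 - f^{2}\right)$)
$\frac{1}{z{\left(252 \right)}} = \frac{1}{252^{2} \left(3 - 252^{2}\right)} = \frac{1}{63504 \left(3 - 63504\right)} = \frac{1}{63504 \left(-63501\right)} = \frac{1}{-4032567504} = - \frac{1}{4032567504}$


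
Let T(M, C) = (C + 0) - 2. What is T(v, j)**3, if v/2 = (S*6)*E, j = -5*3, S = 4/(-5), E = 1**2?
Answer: -4913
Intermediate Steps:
E = 1
S = -4/5 (S = 4*(-1/5) = -4/5 ≈ -0.80000)
j = -15
v = -48/5 (v = 2*(-4/5*6*1) = 2*(-24/5*1) = 2*(-24/5) = -48/5 ≈ -9.6000)
T(M, C) = -2 + C (T(M, C) = C - 2 = -2 + C)
T(v, j)**3 = (-2 - 15)**3 = (-17)**3 = -4913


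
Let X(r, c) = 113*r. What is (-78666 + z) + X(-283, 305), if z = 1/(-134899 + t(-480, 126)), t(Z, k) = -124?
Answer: -14939619836/135023 ≈ -1.1065e+5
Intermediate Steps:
z = -1/135023 (z = 1/(-134899 - 124) = 1/(-135023) = -1/135023 ≈ -7.4061e-6)
(-78666 + z) + X(-283, 305) = (-78666 - 1/135023) + 113*(-283) = -10621719319/135023 - 31979 = -14939619836/135023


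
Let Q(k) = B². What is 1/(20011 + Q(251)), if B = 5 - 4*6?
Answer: 1/20372 ≈ 4.9087e-5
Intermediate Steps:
B = -19 (B = 5 - 24 = -19)
Q(k) = 361 (Q(k) = (-19)² = 361)
1/(20011 + Q(251)) = 1/(20011 + 361) = 1/20372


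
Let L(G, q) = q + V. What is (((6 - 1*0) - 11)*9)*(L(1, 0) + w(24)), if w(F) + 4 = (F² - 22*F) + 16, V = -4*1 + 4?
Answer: -2700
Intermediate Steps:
V = 0 (V = -4 + 4 = 0)
w(F) = 12 + F² - 22*F (w(F) = -4 + ((F² - 22*F) + 16) = -4 + (16 + F² - 22*F) = 12 + F² - 22*F)
L(G, q) = q (L(G, q) = q + 0 = q)
(((6 - 1*0) - 11)*9)*(L(1, 0) + w(24)) = (((6 - 1*0) - 11)*9)*(0 + (12 + 24² - 22*24)) = (((6 + 0) - 11)*9)*(0 + (12 + 576 - 528)) = ((6 - 11)*9)*(0 + 60) = -5*9*60 = -45*60 = -2700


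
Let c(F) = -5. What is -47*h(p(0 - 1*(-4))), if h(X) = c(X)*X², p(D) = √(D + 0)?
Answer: 940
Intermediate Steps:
p(D) = √D
h(X) = -5*X²
-47*h(p(0 - 1*(-4))) = -(-235)*(√(0 - 1*(-4)))² = -(-235)*(√(0 + 4))² = -(-235)*(√4)² = -(-235)*2² = -(-235)*4 = -47*(-20) = 940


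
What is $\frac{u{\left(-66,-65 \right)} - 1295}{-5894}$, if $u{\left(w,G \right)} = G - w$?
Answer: $\frac{647}{2947} \approx 0.21955$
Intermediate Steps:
$\frac{u{\left(-66,-65 \right)} - 1295}{-5894} = \frac{\left(-65 - -66\right) - 1295}{-5894} = \left(\left(-65 + 66\right) - 1295\right) \left(- \frac{1}{5894}\right) = \left(1 - 1295\right) \left(- \frac{1}{5894}\right) = \left(-1294\right) \left(- \frac{1}{5894}\right) = \frac{647}{2947}$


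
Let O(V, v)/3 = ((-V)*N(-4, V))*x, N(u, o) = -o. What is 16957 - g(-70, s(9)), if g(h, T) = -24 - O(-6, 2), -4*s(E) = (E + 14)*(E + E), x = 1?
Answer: 17089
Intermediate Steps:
s(E) = -E*(14 + E)/2 (s(E) = -(E + 14)*(E + E)/4 = -(14 + E)*2*E/4 = -E*(14 + E)/2)
O(V, v) = 3*V² (O(V, v) = 3*(((-V)*(-V))*1) = 3*(V²*1) = 3*V²)
g(h, T) = -132 (g(h, T) = -24 - 3*(-6)² = -24 - 3*36 = -24 - 1*108 = -24 - 108 = -132)
16957 - g(-70, s(9)) = 16957 - 1*(-132) = 16957 + 132 = 17089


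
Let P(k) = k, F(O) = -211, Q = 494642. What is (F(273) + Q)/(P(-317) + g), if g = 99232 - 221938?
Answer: -494431/123023 ≈ -4.0190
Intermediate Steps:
g = -122706
(F(273) + Q)/(P(-317) + g) = (-211 + 494642)/(-317 - 122706) = 494431/(-123023) = 494431*(-1/123023) = -494431/123023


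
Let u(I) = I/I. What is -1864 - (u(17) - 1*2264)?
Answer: 399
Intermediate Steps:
u(I) = 1
-1864 - (u(17) - 1*2264) = -1864 - (1 - 1*2264) = -1864 - (1 - 2264) = -1864 - 1*(-2263) = -1864 + 2263 = 399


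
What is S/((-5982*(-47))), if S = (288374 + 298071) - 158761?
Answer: 213842/140577 ≈ 1.5212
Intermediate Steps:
S = 427684 (S = 586445 - 158761 = 427684)
S/((-5982*(-47))) = 427684/((-5982*(-47))) = 427684/281154 = 427684*(1/281154) = 213842/140577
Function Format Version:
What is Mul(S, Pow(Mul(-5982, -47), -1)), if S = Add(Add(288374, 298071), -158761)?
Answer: Rational(213842, 140577) ≈ 1.5212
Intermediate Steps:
S = 427684 (S = Add(586445, -158761) = 427684)
Mul(S, Pow(Mul(-5982, -47), -1)) = Mul(427684, Pow(Mul(-5982, -47), -1)) = Mul(427684, Pow(281154, -1)) = Mul(427684, Rational(1, 281154)) = Rational(213842, 140577)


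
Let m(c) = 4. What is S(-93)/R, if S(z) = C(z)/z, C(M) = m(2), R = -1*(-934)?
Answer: -2/43431 ≈ -4.6050e-5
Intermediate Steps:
R = 934
C(M) = 4
S(z) = 4/z
S(-93)/R = (4/(-93))/934 = (4*(-1/93))*(1/934) = -4/93*1/934 = -2/43431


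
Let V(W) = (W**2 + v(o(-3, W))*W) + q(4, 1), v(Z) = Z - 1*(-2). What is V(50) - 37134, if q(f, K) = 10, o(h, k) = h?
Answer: -34674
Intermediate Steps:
v(Z) = 2 + Z (v(Z) = Z + 2 = 2 + Z)
V(W) = 10 + W**2 - W (V(W) = (W**2 + (2 - 3)*W) + 10 = (W**2 - W) + 10 = 10 + W**2 - W)
V(50) - 37134 = (10 + 50**2 - 1*50) - 37134 = (10 + 2500 - 50) - 37134 = 2460 - 37134 = -34674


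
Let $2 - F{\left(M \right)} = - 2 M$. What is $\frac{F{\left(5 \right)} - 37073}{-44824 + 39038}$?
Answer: $\frac{37061}{5786} \approx 6.4053$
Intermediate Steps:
$F{\left(M \right)} = 2 + 2 M$ ($F{\left(M \right)} = 2 - - 2 M = 2 + 2 M$)
$\frac{F{\left(5 \right)} - 37073}{-44824 + 39038} = \frac{\left(2 + 2 \cdot 5\right) - 37073}{-44824 + 39038} = \frac{\left(2 + 10\right) - 37073}{-5786} = \left(12 - 37073\right) \left(- \frac{1}{5786}\right) = \left(-37061\right) \left(- \frac{1}{5786}\right) = \frac{37061}{5786}$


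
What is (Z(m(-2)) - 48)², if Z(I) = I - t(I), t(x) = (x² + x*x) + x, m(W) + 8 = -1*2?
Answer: 61504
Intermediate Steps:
m(W) = -10 (m(W) = -8 - 1*2 = -8 - 2 = -10)
t(x) = x + 2*x² (t(x) = (x² + x²) + x = 2*x² + x = x + 2*x²)
Z(I) = I - I*(1 + 2*I)
(Z(m(-2)) - 48)² = (-2*(-10)² - 48)² = (-2*100 - 48)² = (-200 - 48)² = (-248)² = 61504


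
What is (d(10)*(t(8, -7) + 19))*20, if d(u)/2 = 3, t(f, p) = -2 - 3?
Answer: 1680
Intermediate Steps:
t(f, p) = -5
d(u) = 6 (d(u) = 2*3 = 6)
(d(10)*(t(8, -7) + 19))*20 = (6*(-5 + 19))*20 = (6*14)*20 = 84*20 = 1680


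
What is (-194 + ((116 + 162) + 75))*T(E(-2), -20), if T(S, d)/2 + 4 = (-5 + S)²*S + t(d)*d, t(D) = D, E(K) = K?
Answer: 94764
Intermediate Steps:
T(S, d) = -8 + 2*d² + 2*S*(-5 + S)² (T(S, d) = -8 + 2*((-5 + S)²*S + d*d) = -8 + 2*(S*(-5 + S)² + d²) = -8 + 2*(d² + S*(-5 + S)²) = -8 + (2*d² + 2*S*(-5 + S)²) = -8 + 2*d² + 2*S*(-5 + S)²)
(-194 + ((116 + 162) + 75))*T(E(-2), -20) = (-194 + ((116 + 162) + 75))*(-8 + 2*(-20)² + 2*(-2)*(-5 - 2)²) = (-194 + (278 + 75))*(-8 + 2*400 + 2*(-2)*(-7)²) = (-194 + 353)*(-8 + 800 + 2*(-2)*49) = 159*(-8 + 800 - 196) = 159*596 = 94764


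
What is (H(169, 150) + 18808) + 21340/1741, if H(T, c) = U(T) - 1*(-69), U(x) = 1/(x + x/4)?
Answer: 27788843429/1471145 ≈ 18889.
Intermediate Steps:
U(x) = 4/(5*x) (U(x) = 1/(x + x*(¼)) = 1/(x + x/4) = 1/(5*x/4) = 4/(5*x))
H(T, c) = 69 + 4/(5*T) (H(T, c) = 4/(5*T) - 1*(-69) = 4/(5*T) + 69 = 69 + 4/(5*T))
(H(169, 150) + 18808) + 21340/1741 = ((69 + (⅘)/169) + 18808) + 21340/1741 = ((69 + (⅘)*(1/169)) + 18808) + 21340*(1/1741) = ((69 + 4/845) + 18808) + 21340/1741 = (58309/845 + 18808) + 21340/1741 = 15951069/845 + 21340/1741 = 27788843429/1471145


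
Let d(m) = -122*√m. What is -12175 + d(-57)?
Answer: -12175 - 122*I*√57 ≈ -12175.0 - 921.08*I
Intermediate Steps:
-12175 + d(-57) = -12175 - 122*I*√57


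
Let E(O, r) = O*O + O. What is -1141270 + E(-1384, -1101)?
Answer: 772802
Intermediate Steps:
E(O, r) = O + O**2 (E(O, r) = O**2 + O = O + O**2)
-1141270 + E(-1384, -1101) = -1141270 - 1384*(1 - 1384) = -1141270 - 1384*(-1383) = -1141270 + 1914072 = 772802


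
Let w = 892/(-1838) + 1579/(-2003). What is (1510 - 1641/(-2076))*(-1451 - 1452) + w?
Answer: -5586682000152445/1273803844 ≈ -4.3858e+6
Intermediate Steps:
w = -2344439/1840757 (w = 892*(-1/1838) + 1579*(-1/2003) = -446/919 - 1579/2003 = -2344439/1840757 ≈ -1.2736)
(1510 - 1641/(-2076))*(-1451 - 1452) + w = (1510 - 1641/(-2076))*(-1451 - 1452) - 2344439/1840757 = (1510 - 1641*(-1/2076))*(-2903) - 2344439/1840757 = (1510 + 547/692)*(-2903) - 2344439/1840757 = (1045467/692)*(-2903) - 2344439/1840757 = -3034990701/692 - 2344439/1840757 = -5586682000152445/1273803844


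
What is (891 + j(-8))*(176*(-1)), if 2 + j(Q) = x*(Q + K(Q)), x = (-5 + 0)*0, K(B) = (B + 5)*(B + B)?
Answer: -156464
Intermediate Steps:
K(B) = 2*B*(5 + B) (K(B) = (5 + B)*(2*B) = 2*B*(5 + B))
x = 0 (x = -5*0 = 0)
j(Q) = -2 (j(Q) = -2 + 0*(Q + 2*Q*(5 + Q)) = -2 + 0 = -2)
(891 + j(-8))*(176*(-1)) = (891 - 2)*(176*(-1)) = 889*(-176) = -156464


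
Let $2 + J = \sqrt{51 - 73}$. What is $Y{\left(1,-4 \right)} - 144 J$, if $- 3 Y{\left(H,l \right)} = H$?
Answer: $\frac{863}{3} - 144 i \sqrt{22} \approx 287.67 - 675.42 i$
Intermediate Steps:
$Y{\left(H,l \right)} = - \frac{H}{3}$
$J = -2 + i \sqrt{22}$ ($J = -2 + \sqrt{51 - 73} = -2 + \sqrt{-22} = -2 + i \sqrt{22} \approx -2.0 + 4.6904 i$)
$Y{\left(1,-4 \right)} - 144 J = \left(- \frac{1}{3}\right) 1 - 144 \left(-2 + i \sqrt{22}\right) = - \frac{1}{3} + \left(288 - 144 i \sqrt{22}\right) = \frac{863}{3} - 144 i \sqrt{22}$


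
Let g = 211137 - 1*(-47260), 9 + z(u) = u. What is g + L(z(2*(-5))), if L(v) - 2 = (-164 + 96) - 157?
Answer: 258174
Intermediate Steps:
z(u) = -9 + u
L(v) = -223 (L(v) = 2 + ((-164 + 96) - 157) = 2 + (-68 - 157) = 2 - 225 = -223)
g = 258397 (g = 211137 + 47260 = 258397)
g + L(z(2*(-5))) = 258397 - 223 = 258174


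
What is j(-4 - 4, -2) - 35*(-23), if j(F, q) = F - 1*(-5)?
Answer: 802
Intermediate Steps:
j(F, q) = 5 + F (j(F, q) = F + 5 = 5 + F)
j(-4 - 4, -2) - 35*(-23) = (5 + (-4 - 4)) - 35*(-23) = (5 - 8) + 805 = -3 + 805 = 802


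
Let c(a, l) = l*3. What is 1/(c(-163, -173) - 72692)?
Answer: -1/73211 ≈ -1.3659e-5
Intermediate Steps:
c(a, l) = 3*l
1/(c(-163, -173) - 72692) = 1/(3*(-173) - 72692) = 1/(-519 - 72692) = 1/(-73211) = -1/73211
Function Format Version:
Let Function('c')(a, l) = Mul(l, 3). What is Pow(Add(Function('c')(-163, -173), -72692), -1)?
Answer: Rational(-1, 73211) ≈ -1.3659e-5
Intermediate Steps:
Function('c')(a, l) = Mul(3, l)
Pow(Add(Function('c')(-163, -173), -72692), -1) = Pow(Add(Mul(3, -173), -72692), -1) = Pow(Add(-519, -72692), -1) = Pow(-73211, -1) = Rational(-1, 73211)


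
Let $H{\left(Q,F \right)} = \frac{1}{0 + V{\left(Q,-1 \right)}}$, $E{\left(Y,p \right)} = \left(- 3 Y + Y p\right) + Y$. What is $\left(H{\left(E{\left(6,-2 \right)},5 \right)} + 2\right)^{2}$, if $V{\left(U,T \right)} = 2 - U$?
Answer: $\frac{2809}{676} \approx 4.1553$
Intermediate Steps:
$E{\left(Y,p \right)} = - 2 Y + Y p$
$H{\left(Q,F \right)} = \frac{1}{2 - Q}$ ($H{\left(Q,F \right)} = \frac{1}{0 - \left(-2 + Q\right)} = \frac{1}{2 - Q}$)
$\left(H{\left(E{\left(6,-2 \right)},5 \right)} + 2\right)^{2} = \left(- \frac{1}{-2 + 6 \left(-2 - 2\right)} + 2\right)^{2} = \left(- \frac{1}{-2 + 6 \left(-4\right)} + 2\right)^{2} = \left(- \frac{1}{-2 - 24} + 2\right)^{2} = \left(- \frac{1}{-26} + 2\right)^{2} = \left(\left(-1\right) \left(- \frac{1}{26}\right) + 2\right)^{2} = \left(\frac{1}{26} + 2\right)^{2} = \left(\frac{53}{26}\right)^{2} = \frac{2809}{676}$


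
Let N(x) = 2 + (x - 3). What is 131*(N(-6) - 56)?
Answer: -8253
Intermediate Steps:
N(x) = -1 + x (N(x) = 2 + (-3 + x) = -1 + x)
131*(N(-6) - 56) = 131*((-1 - 6) - 56) = 131*(-7 - 56) = 131*(-63) = -8253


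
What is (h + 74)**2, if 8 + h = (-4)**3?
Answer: 4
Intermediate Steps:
h = -72 (h = -8 + (-4)**3 = -8 - 64 = -72)
(h + 74)**2 = (-72 + 74)**2 = 2**2 = 4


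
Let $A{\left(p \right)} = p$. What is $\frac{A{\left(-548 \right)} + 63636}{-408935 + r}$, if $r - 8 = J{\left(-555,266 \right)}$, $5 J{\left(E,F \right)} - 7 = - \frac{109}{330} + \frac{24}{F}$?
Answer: $- \frac{13844661600}{89738733457} \approx -0.15428$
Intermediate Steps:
$J{\left(E,F \right)} = \frac{2201}{1650} + \frac{24}{5 F}$ ($J{\left(E,F \right)} = \frac{7}{5} + \frac{- \frac{109}{330} + \frac{24}{F}}{5} = \frac{7}{5} - \left(\frac{109}{1650} - \frac{24}{5 F}\right) = \frac{2201}{1650} + \frac{24}{5 F}$)
$r = \frac{2052293}{219450}$ ($r = 8 + \frac{7920 + 2201 \cdot 266}{1650 \cdot 266} = 8 + \frac{1}{1650} \cdot \frac{1}{266} \left(7920 + 585466\right) = 8 + \frac{1}{1650} \cdot \frac{1}{266} \cdot 593386 = 8 + \frac{296693}{219450} = \frac{2052293}{219450} \approx 9.352$)
$\frac{A{\left(-548 \right)} + 63636}{-408935 + r} = \frac{-548 + 63636}{-408935 + \frac{2052293}{219450}} = \frac{63088}{- \frac{89738733457}{219450}} = 63088 \left(- \frac{219450}{89738733457}\right) = - \frac{13844661600}{89738733457}$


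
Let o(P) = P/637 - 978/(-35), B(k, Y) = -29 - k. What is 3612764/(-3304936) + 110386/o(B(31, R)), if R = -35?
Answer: 145203375503311/36642651666 ≈ 3962.7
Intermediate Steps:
o(P) = 978/35 + P/637 (o(P) = P*(1/637) - 978*(-1/35) = P/637 + 978/35 = 978/35 + P/637)
3612764/(-3304936) + 110386/o(B(31, R)) = 3612764/(-3304936) + 110386/(978/35 + (-29 - 1*31)/637) = 3612764*(-1/3304936) + 110386/(978/35 + (-29 - 31)/637) = -903191/826234 + 110386/(978/35 + (1/637)*(-60)) = -903191/826234 + 110386/(978/35 - 60/637) = -903191/826234 + 110386/(88698/3185) = -903191/826234 + 110386*(3185/88698) = -903191/826234 + 175789705/44349 = 145203375503311/36642651666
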